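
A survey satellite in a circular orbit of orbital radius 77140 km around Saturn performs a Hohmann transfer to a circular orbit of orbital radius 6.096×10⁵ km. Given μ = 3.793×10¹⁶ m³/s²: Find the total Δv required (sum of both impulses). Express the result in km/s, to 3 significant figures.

Δv_total ≈ 11.5 km/s

r₁ = 77140 km = 7.714×10⁷ m.
r₂ = 6.096×10⁵ km = 6.096×10⁸ m.
Transfer ellipse a_t = (r₁ + r₂)/2 = 3.434×10⁸ m.
At r₁: circular v_c1 = √(μ/r₁) = 22170 m/s; transfer-perikrone v_p = √[μ(2/r₁ − 1/a_t)] = 29550 m/s.
Δv₁ = v_p − v_c1 = 7371 m/s.
At r₂: circular v_c2 = √(μ/r₂) = 7888 m/s; transfer-apokrone v_a = √[μ(2/r₂ − 1/a_t)] = 3739 m/s.
Δv₂ = v_c2 − v_a = 4149 m/s.
Total Δv = Δv₁ + Δv₂ = 11520 m/s = 11.52 km/s.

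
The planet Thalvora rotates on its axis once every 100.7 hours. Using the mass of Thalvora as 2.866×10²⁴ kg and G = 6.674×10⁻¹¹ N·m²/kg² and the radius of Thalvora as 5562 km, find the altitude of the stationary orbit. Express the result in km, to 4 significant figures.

h_sync ≈ 80470 km

μ = GM = 6.674×10⁻¹¹ × 2.866×10²⁴ = 1.913×10¹⁴ m³/s².
T = 100.7 hours = 3.625×10⁵ s.
A synchronous orbit has period T, so by Kepler's third law a = (μT²/4π²)^(1/3).
μT²/4π² = 1.913×10¹⁴ × (3.625×10⁵)² / 39.48 = 6.367×10²³ m³.
a = 8.603×10⁷ m = 86031 km.
Altitude h = a − R = 86031 − 5562 = 80469 km.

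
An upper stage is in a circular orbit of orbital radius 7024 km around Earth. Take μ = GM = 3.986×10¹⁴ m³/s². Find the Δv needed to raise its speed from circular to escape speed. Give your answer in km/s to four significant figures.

r = 7024 km = 7.024×10⁶ m.
Circular speed v_c = √(μ/r) = 7533 m/s.
Escape speed v_esc = √(2μ/r) = √2 × v_c = 10650 m/s.
Δv = v_esc − v_c = 3120 m/s = 3.120 km/s.

Δv ≈ 3.120 km/s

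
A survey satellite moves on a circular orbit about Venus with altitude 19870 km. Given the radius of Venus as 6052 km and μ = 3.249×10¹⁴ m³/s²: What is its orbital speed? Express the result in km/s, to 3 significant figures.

v ≈ 3.54 km/s

r = 6052 + 19870 = 25922 km = 2.5922×10⁷ m.
For a circular orbit v = √(μ/r) = √(3.249×10¹⁴ / 2.592×10⁷) = √(1.253×10⁷) = 3540 m/s.
That is 3.540 km/s.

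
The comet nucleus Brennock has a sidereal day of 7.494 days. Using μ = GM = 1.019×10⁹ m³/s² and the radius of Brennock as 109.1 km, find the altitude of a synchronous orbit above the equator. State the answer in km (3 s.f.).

h_sync ≈ 2100 km

T = 7.494 days = 6.475×10⁵ s.
A synchronous orbit has period T, so by Kepler's third law a = (μT²/4π²)^(1/3).
μT²/4π² = 1.019×10⁹ × (6.475×10⁵)² / 39.48 = 1.082×10¹⁹ m³.
a = 2.212×10⁶ m = 2211.9 km.
Altitude h = a − R = 2211.9 − 109.1 = 2102.8 km.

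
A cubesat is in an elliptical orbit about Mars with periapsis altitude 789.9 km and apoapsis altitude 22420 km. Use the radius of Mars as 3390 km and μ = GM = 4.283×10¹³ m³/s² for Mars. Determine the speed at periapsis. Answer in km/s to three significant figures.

v ≈ 4.20 km/s

r_p = 3390 + 789.9 = 4179.9 km = 4.1799×10⁶ m.
r_a = 3390 + 22420 = 25810 km = 2.5810×10⁷ m.
Semi-major axis a = (r_p + r_a)/2 = 14995 km = 1.499×10⁷ m.
Vis-viva: v² = μ(2/r − 1/a) = 4.283×10¹³ × (4.785×10⁻⁷ − 6.669×10⁻⁸) = 1.764×10⁷ m²/s².
v = 4200 m/s = 4.200 km/s.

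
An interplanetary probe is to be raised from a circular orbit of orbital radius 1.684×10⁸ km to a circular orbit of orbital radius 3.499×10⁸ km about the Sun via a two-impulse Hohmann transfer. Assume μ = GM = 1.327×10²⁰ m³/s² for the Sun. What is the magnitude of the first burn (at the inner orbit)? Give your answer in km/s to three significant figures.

r₁ = 1.684×10⁸ km = 1.684×10¹¹ m.
r₂ = 3.499×10⁸ km = 3.499×10¹¹ m.
Transfer ellipse a_t = (r₁ + r₂)/2 = 2.592×10¹¹ m.
At r₁: circular v_c1 = √(μ/r₁) = 28070 m/s; transfer-perihelion v_p = √[μ(2/r₁ − 1/a_t)] = 32620 m/s.
Δv₁ = v_p − v_c1 = 4547 m/s.
= 4.547 km/s.

Δv ≈ 4.55 km/s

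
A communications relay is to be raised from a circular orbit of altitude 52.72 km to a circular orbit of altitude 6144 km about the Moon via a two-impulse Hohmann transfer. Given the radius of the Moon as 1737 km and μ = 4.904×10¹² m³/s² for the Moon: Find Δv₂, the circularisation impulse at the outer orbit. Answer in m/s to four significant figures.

r₁ = 1737 + 52.72 = 1789.7 km = 1.7897×10⁶ m.
r₂ = 1737 + 6144 = 7881.0 km = 7.8810×10⁶ m.
Transfer ellipse a_t = (r₁ + r₂)/2 = 4.835×10⁶ m.
At r₁: circular v_c1 = √(μ/r₁) = 1655 m/s; transfer-perilune v_p = √[μ(2/r₁ − 1/a_t)] = 2113 m/s.
At r₂: circular v_c2 = √(μ/r₂) = 788.8 m/s; transfer-apolune v_a = √[μ(2/r₂ − 1/a_t)] = 479.9 m/s.
Δv₂ = v_c2 − v_a = 308.9 m/s.

Δv ≈ 308.9 m/s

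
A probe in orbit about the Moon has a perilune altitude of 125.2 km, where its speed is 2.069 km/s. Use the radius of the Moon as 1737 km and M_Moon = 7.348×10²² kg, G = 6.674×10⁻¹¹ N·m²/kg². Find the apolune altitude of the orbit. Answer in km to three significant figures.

apolune altitude ≈ 6350 km

μ = GM = 6.674×10⁻¹¹ × 7.348×10²² = 4.904×10¹² m³/s².
r_p = 1737 + 125.2 = 1862.2 km = 1.862×10⁶ m.
Specific energy ε = v²/2 − μ/r = -4.931×10⁵ J/kg, so a = −μ/(2ε) = 4.973×10⁶ m.
The apsides satisfy r_p + r_a = 2a, so the apolune radius is 2a − r_p = 8.083×10⁶ m = 8083.3 km.
Apolune altitude = 8083.3 − 1737 = 6346.3 km.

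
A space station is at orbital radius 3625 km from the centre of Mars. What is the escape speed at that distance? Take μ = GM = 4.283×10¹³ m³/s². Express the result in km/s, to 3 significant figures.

r = 3625 km = 3.625×10⁶ m.
Escape speed v_esc = √(2μ/r) = √(2 × 4.283×10¹³ / 3.625×10⁶) = √(2.363×10⁷) = 4861 m/s.
= 4.861 km/s.

v_esc ≈ 4.86 km/s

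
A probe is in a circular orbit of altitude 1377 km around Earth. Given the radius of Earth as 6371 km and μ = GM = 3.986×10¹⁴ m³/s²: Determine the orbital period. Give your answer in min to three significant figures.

r = 6371 + 1377 = 7748.0 km = 7.7480×10⁶ m.
Kepler's third law: T = 2π√(r³/μ) = 2π√((7.748×10⁶)³ / 3.986×10¹⁴).
r³/μ = 1.167×10⁶ s², so T = 2π × 1.080×10³ = 6.787×10³ s.
Converting: 6.787×10³ s ÷ 60.00 = 113.1 min.

T ≈ 113 min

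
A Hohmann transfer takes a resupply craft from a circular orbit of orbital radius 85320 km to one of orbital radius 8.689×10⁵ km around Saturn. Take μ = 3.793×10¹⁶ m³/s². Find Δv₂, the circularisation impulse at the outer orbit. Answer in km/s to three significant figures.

r₁ = 85320 km = 8.532×10⁷ m.
r₂ = 8.689×10⁵ km = 8.689×10⁸ m.
Transfer ellipse a_t = (r₁ + r₂)/2 = 4.771×10⁸ m.
At r₁: circular v_c1 = √(μ/r₁) = 21080 m/s; transfer-perikrone v_p = √[μ(2/r₁ − 1/a_t)] = 28450 m/s.
At r₂: circular v_c2 = √(μ/r₂) = 6607 m/s; transfer-apokrone v_a = √[μ(2/r₂ − 1/a_t)] = 2794 m/s.
Δv₂ = v_c2 − v_a = 3813 m/s.
= 3.813 km/s.

Δv ≈ 3.81 km/s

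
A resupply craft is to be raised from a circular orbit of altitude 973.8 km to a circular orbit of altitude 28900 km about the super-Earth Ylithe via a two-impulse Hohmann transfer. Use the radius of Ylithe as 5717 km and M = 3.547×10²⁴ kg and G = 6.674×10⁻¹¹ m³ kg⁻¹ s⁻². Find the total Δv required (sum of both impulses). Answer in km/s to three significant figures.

Δv_total ≈ 2.88 km/s

μ = GM = 6.674×10⁻¹¹ × 3.547×10²⁴ = 2.367×10¹⁴ m³/s².
r₁ = 5717 + 973.8 = 6690.8 km = 6.6908×10⁶ m.
r₂ = 5717 + 28900 = 34617 km = 3.4617×10⁷ m.
Transfer ellipse a_t = (r₁ + r₂)/2 = 2.065×10⁷ m.
At r₁: circular v_c1 = √(μ/r₁) = 5948 m/s; transfer-periapsis v_p = √[μ(2/r₁ − 1/a_t)] = 7701 m/s.
Δv₁ = v_p − v_c1 = 1752 m/s.
At r₂: circular v_c2 = √(μ/r₂) = 2615 m/s; transfer-apoapsis v_a = √[μ(2/r₂ − 1/a_t)] = 1488 m/s.
Δv₂ = v_c2 − v_a = 1127 m/s.
Total Δv = Δv₁ + Δv₂ = 2879 m/s = 2.879 km/s.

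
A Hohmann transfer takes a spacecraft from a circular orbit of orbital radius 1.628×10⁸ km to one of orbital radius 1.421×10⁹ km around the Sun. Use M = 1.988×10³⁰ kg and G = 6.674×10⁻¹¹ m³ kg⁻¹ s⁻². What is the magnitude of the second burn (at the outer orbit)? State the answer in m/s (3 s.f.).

μ = GM = 6.674×10⁻¹¹ × 1.988×10³⁰ = 1.327×10²⁰ m³/s².
r₁ = 1.628×10⁸ km = 1.628×10¹¹ m.
r₂ = 1.421×10⁹ km = 1.421×10¹² m.
Transfer ellipse a_t = (r₁ + r₂)/2 = 7.919×10¹¹ m.
At r₁: circular v_c1 = √(μ/r₁) = 28550 m/s; transfer-perihelion v_p = √[μ(2/r₁ − 1/a_t)] = 38240 m/s.
At r₂: circular v_c2 = √(μ/r₂) = 9663 m/s; transfer-aphelion v_a = √[μ(2/r₂ − 1/a_t)] = 4381 m/s.
Δv₂ = v_c2 − v_a = 5282 m/s.

Δv ≈ 5280 m/s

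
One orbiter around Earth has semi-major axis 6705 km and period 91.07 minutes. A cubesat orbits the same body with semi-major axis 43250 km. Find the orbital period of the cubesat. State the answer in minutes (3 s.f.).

T₂ ≈ 1490 minutes

Kepler's third law: T² ∝ a³, so T₂ = T₁ (a₂/a₁)^(3/2).
a₂/a₁ = 6.450, (a₂/a₁)^(3/2) = 16.38.
T₂ = 91.07 × 16.38 = 1492 minutes.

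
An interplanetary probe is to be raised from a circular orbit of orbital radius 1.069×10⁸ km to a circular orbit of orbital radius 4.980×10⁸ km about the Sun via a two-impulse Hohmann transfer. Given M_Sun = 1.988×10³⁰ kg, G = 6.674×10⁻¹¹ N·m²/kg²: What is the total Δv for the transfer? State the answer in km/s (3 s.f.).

Δv_total ≈ 16.6 km/s

μ = GM = 6.674×10⁻¹¹ × 1.988×10³⁰ = 1.327×10²⁰ m³/s².
r₁ = 1.069×10⁸ km = 1.069×10¹¹ m.
r₂ = 4.980×10⁸ km = 4.980×10¹¹ m.
Transfer ellipse a_t = (r₁ + r₂)/2 = 3.024×10¹¹ m.
At r₁: circular v_c1 = √(μ/r₁) = 35230 m/s; transfer-perihelion v_p = √[μ(2/r₁ − 1/a_t)] = 45210 m/s.
Δv₁ = v_p − v_c1 = 9976 m/s.
At r₂: circular v_c2 = √(μ/r₂) = 16320 m/s; transfer-aphelion v_a = √[μ(2/r₂ − 1/a_t)] = 9704 m/s.
Δv₂ = v_c2 − v_a = 6619 m/s.
Total Δv = Δv₁ + Δv₂ = 16600 m/s = 16.60 km/s.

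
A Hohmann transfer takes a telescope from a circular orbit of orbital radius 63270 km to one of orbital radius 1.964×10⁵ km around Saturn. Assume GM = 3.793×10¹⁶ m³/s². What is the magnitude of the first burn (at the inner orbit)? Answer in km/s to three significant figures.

Δv ≈ 5.63 km/s

r₁ = 63270 km = 6.327×10⁷ m.
r₂ = 1.964×10⁵ km = 1.964×10⁸ m.
Transfer ellipse a_t = (r₁ + r₂)/2 = 1.298×10⁸ m.
At r₁: circular v_c1 = √(μ/r₁) = 24480 m/s; transfer-perikrone v_p = √[μ(2/r₁ − 1/a_t)] = 30110 m/s.
Δv₁ = v_p − v_c1 = 5629 m/s.
= 5.629 km/s.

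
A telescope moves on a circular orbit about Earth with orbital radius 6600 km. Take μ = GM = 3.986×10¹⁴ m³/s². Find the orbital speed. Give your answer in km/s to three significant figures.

v ≈ 7.77 km/s

r = 6600 km = 6.600×10⁶ m.
For a circular orbit v = √(μ/r) = √(3.986×10¹⁴ / 6.600×10⁶) = √(6.039×10⁷) = 7771 m/s.
That is 7.771 km/s.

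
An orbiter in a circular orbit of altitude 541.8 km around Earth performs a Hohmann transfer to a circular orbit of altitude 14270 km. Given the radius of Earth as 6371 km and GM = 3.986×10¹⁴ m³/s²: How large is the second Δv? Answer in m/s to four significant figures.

Δv ≈ 1282 m/s

r₁ = 6371 + 541.8 = 6912.8 km = 6.9128×10⁶ m.
r₂ = 6371 + 14270 = 20641 km = 2.0641×10⁷ m.
Transfer ellipse a_t = (r₁ + r₂)/2 = 1.378×10⁷ m.
At r₁: circular v_c1 = √(μ/r₁) = 7593 m/s; transfer-perigee v_p = √[μ(2/r₁ − 1/a_t)] = 9295 m/s.
At r₂: circular v_c2 = √(μ/r₂) = 4394 m/s; transfer-apogee v_a = √[μ(2/r₂ − 1/a_t)] = 3113 m/s.
Δv₂ = v_c2 − v_a = 1282 m/s.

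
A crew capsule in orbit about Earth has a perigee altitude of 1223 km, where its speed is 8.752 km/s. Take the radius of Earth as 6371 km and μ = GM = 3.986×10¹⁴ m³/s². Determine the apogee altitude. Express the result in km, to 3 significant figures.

r_p = 6371 + 1223 = 7594.0 km = 7.594×10⁶ m.
Specific energy ε = v²/2 − μ/r = -1.419×10⁷ J/kg, so a = −μ/(2ε) = 1.405×10⁷ m.
The apsides satisfy r_p + r_a = 2a, so the apogee radius is 2a − r_p = 2.050×10⁷ m = 20496 km.
Apogee altitude = 20496 − 6371 = 14125 km.

apogee altitude ≈ 14100 km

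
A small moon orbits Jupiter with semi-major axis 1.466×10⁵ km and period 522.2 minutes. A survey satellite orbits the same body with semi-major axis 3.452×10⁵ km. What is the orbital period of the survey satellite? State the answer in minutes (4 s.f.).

Kepler's third law: T² ∝ a³, so T₂ = T₁ (a₂/a₁)^(3/2).
a₂/a₁ = 2.355, (a₂/a₁)^(3/2) = 3.613.
T₂ = 522.2 × 3.613 = 1887 minutes.

T₂ ≈ 1887 minutes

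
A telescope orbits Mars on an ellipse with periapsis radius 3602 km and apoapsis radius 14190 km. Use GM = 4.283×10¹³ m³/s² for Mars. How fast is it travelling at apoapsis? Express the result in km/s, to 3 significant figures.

v ≈ 1.11 km/s

Semi-major axis a = (r_p + r_a)/2 = 8896.0 km = 8.896×10⁶ m.
Vis-viva: v² = μ(2/r − 1/a) = 4.283×10¹³ × (1.409×10⁻⁷ − 1.124×10⁻⁷) = 1.222×10⁶ m²/s².
v = 1105 m/s = 1.105 km/s.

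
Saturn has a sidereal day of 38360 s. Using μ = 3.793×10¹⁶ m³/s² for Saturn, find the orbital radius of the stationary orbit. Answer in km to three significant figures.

r_sync ≈ 1.12×10⁵ km

A synchronous orbit has period T, so by Kepler's third law a = (μT²/4π²)^(1/3).
μT²/4π² = 3.793×10¹⁶ × (3.836×10⁴)² / 39.48 = 1.414×10²⁴ m³.
a = 1.122×10⁸ m = 1.1223×10⁵ km.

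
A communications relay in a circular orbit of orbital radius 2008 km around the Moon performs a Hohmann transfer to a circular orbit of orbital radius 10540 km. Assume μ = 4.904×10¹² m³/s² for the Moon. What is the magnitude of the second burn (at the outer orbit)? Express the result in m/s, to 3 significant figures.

r₁ = 2008 km = 2.008×10⁶ m.
r₂ = 10540 km = 1.054×10⁷ m.
Transfer ellipse a_t = (r₁ + r₂)/2 = 6.274×10⁶ m.
At r₁: circular v_c1 = √(μ/r₁) = 1563 m/s; transfer-perilune v_p = √[μ(2/r₁ − 1/a_t)] = 2026 m/s.
At r₂: circular v_c2 = √(μ/r₂) = 682.1 m/s; transfer-apolune v_a = √[μ(2/r₂ − 1/a_t)] = 385.9 m/s.
Δv₂ = v_c2 − v_a = 296.2 m/s.

Δv ≈ 296 m/s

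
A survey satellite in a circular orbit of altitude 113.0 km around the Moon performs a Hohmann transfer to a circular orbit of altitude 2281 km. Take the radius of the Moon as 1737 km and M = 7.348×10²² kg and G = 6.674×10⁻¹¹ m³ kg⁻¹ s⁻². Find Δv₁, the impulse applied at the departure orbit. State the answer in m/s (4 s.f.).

Δv ≈ 277.2 m/s

μ = GM = 6.674×10⁻¹¹ × 7.348×10²² = 4.904×10¹² m³/s².
r₁ = 1737 + 113.0 = 1850.0 km = 1.8500×10⁶ m.
r₂ = 1737 + 2281 = 4018.0 km = 4.0180×10⁶ m.
Transfer ellipse a_t = (r₁ + r₂)/2 = 2.934×10⁶ m.
At r₁: circular v_c1 = √(μ/r₁) = 1628 m/s; transfer-perilune v_p = √[μ(2/r₁ − 1/a_t)] = 1905 m/s.
Δv₁ = v_p − v_c1 = 277.2 m/s.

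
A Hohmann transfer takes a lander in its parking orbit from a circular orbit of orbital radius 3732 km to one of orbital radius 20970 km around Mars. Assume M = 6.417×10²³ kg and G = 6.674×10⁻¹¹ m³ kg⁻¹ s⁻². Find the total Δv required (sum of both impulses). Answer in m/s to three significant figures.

μ = GM = 6.674×10⁻¹¹ × 6.417×10²³ = 4.283×10¹³ m³/s².
r₁ = 3732 km = 3.732×10⁶ m.
r₂ = 20970 km = 2.097×10⁷ m.
Transfer ellipse a_t = (r₁ + r₂)/2 = 1.235×10⁷ m.
At r₁: circular v_c1 = √(μ/r₁) = 3388 m/s; transfer-periapsis v_p = √[μ(2/r₁ − 1/a_t)] = 4414 m/s.
Δv₁ = v_p − v_c1 = 1026 m/s.
At r₂: circular v_c2 = √(μ/r₂) = 1429 m/s; transfer-apoapsis v_a = √[μ(2/r₂ − 1/a_t)] = 785.6 m/s.
Δv₂ = v_c2 − v_a = 643.5 m/s.
Total Δv = Δv₁ + Δv₂ = 1670 m/s.

Δv_total ≈ 1670 m/s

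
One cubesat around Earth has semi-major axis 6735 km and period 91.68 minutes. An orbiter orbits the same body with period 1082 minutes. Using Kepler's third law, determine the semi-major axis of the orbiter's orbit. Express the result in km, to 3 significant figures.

a₂ ≈ 34900 km

Kepler's third law: a³ ∝ T², so a₂ = a₁ (T₂/T₁)^(2/3).
T₂/T₁ = 11.80, (T₂/T₁)^(2/3) = 5.184.
a₂ = 6735 × 5.184 = 34910 km.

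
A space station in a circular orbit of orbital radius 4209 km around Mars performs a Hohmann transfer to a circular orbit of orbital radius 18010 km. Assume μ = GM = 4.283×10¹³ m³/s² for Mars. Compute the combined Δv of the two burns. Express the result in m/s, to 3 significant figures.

r₁ = 4209 km = 4.209×10⁶ m.
r₂ = 18010 km = 1.801×10⁷ m.
Transfer ellipse a_t = (r₁ + r₂)/2 = 1.111×10⁷ m.
At r₁: circular v_c1 = √(μ/r₁) = 3190 m/s; transfer-periapsis v_p = √[μ(2/r₁ − 1/a_t)] = 4062 m/s.
Δv₁ = v_p − v_c1 = 871.6 m/s.
At r₂: circular v_c2 = √(μ/r₂) = 1542 m/s; transfer-apoapsis v_a = √[μ(2/r₂ − 1/a_t)] = 949.2 m/s.
Δv₂ = v_c2 − v_a = 592.9 m/s.
Total Δv = Δv₁ + Δv₂ = 1465 m/s.

Δv_total ≈ 1460 m/s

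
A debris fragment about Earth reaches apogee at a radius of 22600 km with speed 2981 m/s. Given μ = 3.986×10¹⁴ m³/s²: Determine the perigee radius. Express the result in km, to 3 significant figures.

perigee radius ≈ 7610 km

r_a = 2.260×10⁷ m.
Specific energy ε = v²/2 − μ/r = -1.319×10⁷ J/kg, so a = −μ/(2ε) = 1.511×10⁷ m.
The apsides satisfy r_p + r_a = 2a, so the perigee radius is 2a − r_a = 7.611×10⁶ m = 7610.7 km.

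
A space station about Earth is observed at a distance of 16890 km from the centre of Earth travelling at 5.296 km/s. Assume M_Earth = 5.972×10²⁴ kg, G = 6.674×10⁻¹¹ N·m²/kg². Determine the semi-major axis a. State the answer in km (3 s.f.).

μ = GM = 6.674×10⁻¹¹ × 5.972×10²⁴ = 3.986×10¹⁴ m³/s².
r = 1.689×10⁷ m.
Specific orbital energy ε = v²/2 − μ/r = (5296)²/2 − 3.986×10¹⁴/1.689×10⁷ = -9.574×10⁶ J/kg.
Since ε = −μ/(2a), a = −μ/(2ε) = 2.081×10⁷ m = 20815 km.

a ≈ 20800 km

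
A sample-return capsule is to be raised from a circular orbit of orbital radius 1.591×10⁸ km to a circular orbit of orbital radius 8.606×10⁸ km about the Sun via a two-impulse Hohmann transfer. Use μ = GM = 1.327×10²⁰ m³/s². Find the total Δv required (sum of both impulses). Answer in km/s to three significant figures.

Δv_total ≈ 14.1 km/s

r₁ = 1.591×10⁸ km = 1.591×10¹¹ m.
r₂ = 8.606×10⁸ km = 8.606×10¹¹ m.
Transfer ellipse a_t = (r₁ + r₂)/2 = 5.098×10¹¹ m.
At r₁: circular v_c1 = √(μ/r₁) = 28880 m/s; transfer-perihelion v_p = √[μ(2/r₁ − 1/a_t)] = 37520 m/s.
Δv₁ = v_p − v_c1 = 8641 m/s.
At r₂: circular v_c2 = √(μ/r₂) = 12420 m/s; transfer-aphelion v_a = √[μ(2/r₂ − 1/a_t)] = 6937 m/s.
Δv₂ = v_c2 − v_a = 5481 m/s.
Total Δv = Δv₁ + Δv₂ = 14120 m/s = 14.12 km/s.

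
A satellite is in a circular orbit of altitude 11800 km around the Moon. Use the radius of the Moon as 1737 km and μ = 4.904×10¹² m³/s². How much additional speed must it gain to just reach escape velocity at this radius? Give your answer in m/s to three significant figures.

Δv ≈ 249 m/s

r = 1737 + 11800 = 13537 km = 1.3537×10⁷ m.
Circular speed v_c = √(μ/r) = 601.9 m/s.
Escape speed v_esc = √(2μ/r) = √2 × v_c = 851.2 m/s.
Δv = v_esc − v_c = 249.3 m/s.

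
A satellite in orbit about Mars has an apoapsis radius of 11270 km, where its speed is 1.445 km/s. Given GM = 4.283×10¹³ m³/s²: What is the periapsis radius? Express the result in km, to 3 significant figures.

periapsis radius ≈ 4270 km

r_a = 1.127×10⁷ m.
Specific energy ε = v²/2 − μ/r = -2.756×10⁶ J/kg, so a = −μ/(2ε) = 7.769×10⁶ m.
The apsides satisfy r_p + r_a = 2a, so the periapsis radius is 2a − r_a = 4.269×10⁶ m = 4268.7 km.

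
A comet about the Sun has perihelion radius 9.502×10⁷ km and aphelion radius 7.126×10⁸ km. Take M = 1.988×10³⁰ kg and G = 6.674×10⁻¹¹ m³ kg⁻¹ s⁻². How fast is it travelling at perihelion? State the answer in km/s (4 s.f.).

μ = GM = 6.674×10⁻¹¹ × 1.988×10³⁰ = 1.327×10²⁰ m³/s².
Semi-major axis a = (r_p + r_a)/2 = 4.0381×10⁸ km = 4.038×10¹¹ m.
Vis-viva: v² = μ(2/r − 1/a) = 1.327×10²⁰ × (2.105×10⁻¹¹ − 2.476×10⁻¹²) = 2.464×10⁹ m²/s².
v = 49640 m/s = 49.64 km/s.

v ≈ 49.64 km/s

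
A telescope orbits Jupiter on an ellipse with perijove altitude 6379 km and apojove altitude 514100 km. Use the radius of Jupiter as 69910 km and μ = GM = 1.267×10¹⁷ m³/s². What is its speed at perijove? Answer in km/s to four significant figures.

v ≈ 54.20 km/s

r_p = 69910 + 6379 = 76289 km = 7.6289×10⁷ m.
r_a = 69910 + 514100 = 584010 km = 5.8401×10⁸ m.
Semi-major axis a = (r_p + r_a)/2 = 3.3015×10⁵ km = 3.301×10⁸ m.
Vis-viva: v² = μ(2/r − 1/a) = 1.267×10¹⁷ × (2.622×10⁻⁸ − 3.029×10⁻⁹) = 2.938×10⁹ m²/s².
v = 54200 m/s = 54.20 km/s.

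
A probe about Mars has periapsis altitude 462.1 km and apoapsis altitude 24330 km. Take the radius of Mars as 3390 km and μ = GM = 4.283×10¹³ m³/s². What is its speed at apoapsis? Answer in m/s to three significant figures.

v ≈ 614 m/s

r_p = 3390 + 462.1 = 3852.1 km = 3.8521×10⁶ m.
r_a = 3390 + 24330 = 27720 km = 2.7720×10⁷ m.
Semi-major axis a = (r_p + r_a)/2 = 15786 km = 1.579×10⁷ m.
Vis-viva: v² = μ(2/r − 1/a) = 4.283×10¹³ × (7.215×10⁻⁸ − 6.335×10⁻⁸) = 3.770×10⁵ m²/s².
v = 614.0 m/s.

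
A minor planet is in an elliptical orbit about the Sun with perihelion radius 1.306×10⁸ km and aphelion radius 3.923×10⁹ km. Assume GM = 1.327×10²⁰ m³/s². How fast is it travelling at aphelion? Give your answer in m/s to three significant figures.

Semi-major axis a = (r_p + r_a)/2 = 2.0268×10⁹ km = 2.027×10¹² m.
Vis-viva: v² = μ(2/r − 1/a) = 1.327×10²⁰ × (5.098×10⁻¹³ − 4.934×10⁻¹³) = 2.180×10⁶ m²/s².
v = 1476 m/s.

v ≈ 1480 m/s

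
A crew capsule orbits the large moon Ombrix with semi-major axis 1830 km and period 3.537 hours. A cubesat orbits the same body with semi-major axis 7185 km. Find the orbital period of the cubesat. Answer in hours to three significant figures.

Kepler's third law: T² ∝ a³, so T₂ = T₁ (a₂/a₁)^(3/2).
a₂/a₁ = 3.926, (a₂/a₁)^(3/2) = 7.780.
T₂ = 3.537 × 7.780 = 27.52 hours.

T₂ ≈ 27.5 hours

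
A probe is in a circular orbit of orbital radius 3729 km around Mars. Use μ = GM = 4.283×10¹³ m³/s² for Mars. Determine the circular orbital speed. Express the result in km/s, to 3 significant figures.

r = 3729 km = 3.729×10⁶ m.
For a circular orbit v = √(μ/r) = √(4.283×10¹³ / 3.729×10⁶) = √(1.149×10⁷) = 3389 m/s.
That is 3.389 km/s.

v ≈ 3.39 km/s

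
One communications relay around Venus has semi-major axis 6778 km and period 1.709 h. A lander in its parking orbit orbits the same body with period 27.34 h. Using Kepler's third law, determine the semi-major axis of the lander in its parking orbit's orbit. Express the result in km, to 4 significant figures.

Kepler's third law: a³ ∝ T², so a₂ = a₁ (T₂/T₁)^(2/3).
T₂/T₁ = 16.00, (T₂/T₁)^(2/3) = 6.349.
a₂ = 6778 × 6.349 = 43030 km.

a₂ ≈ 43030 km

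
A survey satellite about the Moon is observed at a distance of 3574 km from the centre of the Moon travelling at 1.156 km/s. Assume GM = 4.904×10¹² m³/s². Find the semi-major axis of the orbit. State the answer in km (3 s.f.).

a ≈ 3480 km

r = 3.574×10⁶ m.
Specific orbital energy ε = v²/2 − μ/r = (1156)²/2 − 4.904×10¹²/3.574×10⁶ = -7.040×10⁵ J/kg.
Since ε = −μ/(2a), a = −μ/(2ε) = 3.483×10⁶ m = 3483.1 km.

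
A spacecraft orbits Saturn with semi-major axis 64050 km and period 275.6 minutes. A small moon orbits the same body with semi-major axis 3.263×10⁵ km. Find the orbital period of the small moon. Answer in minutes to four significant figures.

T₂ ≈ 3169 minutes

Kepler's third law: T² ∝ a³, so T₂ = T₁ (a₂/a₁)^(3/2).
a₂/a₁ = 5.094, (a₂/a₁)^(3/2) = 11.50.
T₂ = 275.6 × 11.50 = 3169 minutes.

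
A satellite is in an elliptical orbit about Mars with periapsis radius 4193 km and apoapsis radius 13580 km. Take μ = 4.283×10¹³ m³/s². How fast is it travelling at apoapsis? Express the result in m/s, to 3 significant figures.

Semi-major axis a = (r_p + r_a)/2 = 8886.5 km = 8.886×10⁶ m.
Vis-viva: v² = μ(2/r − 1/a) = 4.283×10¹³ × (1.473×10⁻⁷ − 1.125×10⁻⁷) = 1.488×10⁶ m²/s².
v = 1220 m/s.

v ≈ 1220 m/s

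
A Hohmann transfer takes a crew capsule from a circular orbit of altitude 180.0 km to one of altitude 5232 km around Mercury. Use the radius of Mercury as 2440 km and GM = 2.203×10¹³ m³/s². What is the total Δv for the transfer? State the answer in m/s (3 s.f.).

Δv_total ≈ 1130 m/s

r₁ = 2440 + 180.0 = 2620.0 km = 2.6200×10⁶ m.
r₂ = 2440 + 5232 = 7672.0 km = 7.6720×10⁶ m.
Transfer ellipse a_t = (r₁ + r₂)/2 = 5.146×10⁶ m.
At r₁: circular v_c1 = √(μ/r₁) = 2900 m/s; transfer-periherm v_p = √[μ(2/r₁ − 1/a_t)] = 3541 m/s.
Δv₁ = v_p − v_c1 = 640.9 m/s.
At r₂: circular v_c2 = √(μ/r₂) = 1695 m/s; transfer-apoherm v_a = √[μ(2/r₂ − 1/a_t)] = 1209 m/s.
Δv₂ = v_c2 − v_a = 485.4 m/s.
Total Δv = Δv₁ + Δv₂ = 1126 m/s.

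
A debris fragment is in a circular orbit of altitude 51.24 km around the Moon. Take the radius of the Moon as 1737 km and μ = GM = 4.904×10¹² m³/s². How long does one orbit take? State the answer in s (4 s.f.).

T ≈ 6785 s

r = 1737 + 51.24 = 1788.2 km = 1.7882×10⁶ m.
Kepler's third law: T = 2π√(r³/μ) = 2π√((1.788×10⁶)³ / 4.904×10¹²).
r³/μ = 1.166×10⁶ s², so T = 2π × 1.080×10³ = 6.785×10³ s.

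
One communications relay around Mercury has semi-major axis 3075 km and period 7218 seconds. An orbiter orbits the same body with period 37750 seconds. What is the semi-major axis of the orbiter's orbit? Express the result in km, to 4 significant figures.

Kepler's third law: a³ ∝ T², so a₂ = a₁ (T₂/T₁)^(2/3).
T₂/T₁ = 5.230, (T₂/T₁)^(2/3) = 3.013.
a₂ = 3075 × 3.013 = 9265 km.

a₂ ≈ 9265 km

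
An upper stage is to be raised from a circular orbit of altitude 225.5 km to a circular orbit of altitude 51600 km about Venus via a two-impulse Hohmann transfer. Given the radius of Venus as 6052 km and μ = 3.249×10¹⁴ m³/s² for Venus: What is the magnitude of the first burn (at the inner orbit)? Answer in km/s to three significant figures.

Δv ≈ 2.47 km/s

r₁ = 6052 + 225.5 = 6277.5 km = 6.2775×10⁶ m.
r₂ = 6052 + 51600 = 57652 km = 5.7652×10⁷ m.
Transfer ellipse a_t = (r₁ + r₂)/2 = 3.196×10⁷ m.
At r₁: circular v_c1 = √(μ/r₁) = 7194 m/s; transfer-periapsis v_p = √[μ(2/r₁ − 1/a_t)] = 9662 m/s.
Δv₁ = v_p − v_c1 = 2468 m/s.
= 2.468 km/s.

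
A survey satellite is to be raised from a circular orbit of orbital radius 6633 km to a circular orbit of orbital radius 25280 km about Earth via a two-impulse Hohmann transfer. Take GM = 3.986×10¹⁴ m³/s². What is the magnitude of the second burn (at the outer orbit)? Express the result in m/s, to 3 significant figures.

r₁ = 6633 km = 6.633×10⁶ m.
r₂ = 25280 km = 2.528×10⁷ m.
Transfer ellipse a_t = (r₁ + r₂)/2 = 1.596×10⁷ m.
At r₁: circular v_c1 = √(μ/r₁) = 7752 m/s; transfer-perigee v_p = √[μ(2/r₁ − 1/a_t)] = 9757 m/s.
At r₂: circular v_c2 = √(μ/r₂) = 3971 m/s; transfer-apogee v_a = √[μ(2/r₂ − 1/a_t)] = 2560 m/s.
Δv₂ = v_c2 − v_a = 1411 m/s.

Δv ≈ 1410 m/s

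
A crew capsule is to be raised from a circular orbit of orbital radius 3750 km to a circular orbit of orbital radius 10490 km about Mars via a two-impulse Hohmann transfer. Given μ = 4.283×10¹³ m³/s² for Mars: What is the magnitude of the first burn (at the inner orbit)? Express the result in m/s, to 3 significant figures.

Δv ≈ 723 m/s

r₁ = 3750 km = 3.750×10⁶ m.
r₂ = 10490 km = 1.049×10⁷ m.
Transfer ellipse a_t = (r₁ + r₂)/2 = 7.120×10⁶ m.
At r₁: circular v_c1 = √(μ/r₁) = 3380 m/s; transfer-periapsis v_p = √[μ(2/r₁ − 1/a_t)] = 4102 m/s.
Δv₁ = v_p − v_c1 = 722.6 m/s.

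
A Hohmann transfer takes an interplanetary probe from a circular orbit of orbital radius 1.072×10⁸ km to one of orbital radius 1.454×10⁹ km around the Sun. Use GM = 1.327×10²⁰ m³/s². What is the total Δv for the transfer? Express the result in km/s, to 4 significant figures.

r₁ = 1.072×10⁸ km = 1.072×10¹¹ m.
r₂ = 1.454×10⁹ km = 1.454×10¹² m.
Transfer ellipse a_t = (r₁ + r₂)/2 = 7.806×10¹¹ m.
At r₁: circular v_c1 = √(μ/r₁) = 35180 m/s; transfer-perihelion v_p = √[μ(2/r₁ − 1/a_t)] = 48020 m/s.
Δv₁ = v_p − v_c1 = 12830 m/s.
At r₂: circular v_c2 = √(μ/r₂) = 9553 m/s; transfer-aphelion v_a = √[μ(2/r₂ − 1/a_t)] = 3540 m/s.
Δv₂ = v_c2 − v_a = 6013 m/s.
Total Δv = Δv₁ + Δv₂ = 18850 m/s = 18.85 km/s.

Δv_total ≈ 18.85 km/s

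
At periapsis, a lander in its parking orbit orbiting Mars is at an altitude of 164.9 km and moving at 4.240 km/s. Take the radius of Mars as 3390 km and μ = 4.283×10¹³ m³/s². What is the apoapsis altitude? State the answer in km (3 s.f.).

apoapsis altitude ≈ 7050 km

r_p = 3390 + 164.9 = 3554.9 km = 3.555×10⁶ m.
Specific energy ε = v²/2 − μ/r = -3.059×10⁶ J/kg, so a = −μ/(2ε) = 7.000×10⁶ m.
The apsides satisfy r_p + r_a = 2a, so the apoapsis radius is 2a − r_p = 1.044×10⁷ m = 10445 km.
Apoapsis altitude = 10445 − 3390 = 7054.8 km.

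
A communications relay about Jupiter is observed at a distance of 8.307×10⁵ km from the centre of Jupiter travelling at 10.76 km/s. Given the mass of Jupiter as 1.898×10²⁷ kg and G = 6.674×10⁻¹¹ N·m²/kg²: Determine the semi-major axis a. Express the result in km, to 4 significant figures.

μ = GM = 6.674×10⁻¹¹ × 1.898×10²⁷ = 1.267×10¹⁷ m³/s².
r = 8.307×10⁸ m.
Specific orbital energy ε = v²/2 − μ/r = (10760)²/2 − 1.267×10¹⁷/8.307×10⁸ = -9.460×10⁷ J/kg.
Since ε = −μ/(2a), a = −μ/(2ε) = 6.695×10⁸ m = 6.6952×10⁵ km.

a ≈ 6.695×10⁵ km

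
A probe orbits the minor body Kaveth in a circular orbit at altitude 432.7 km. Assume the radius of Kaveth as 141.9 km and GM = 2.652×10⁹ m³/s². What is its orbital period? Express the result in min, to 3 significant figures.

T ≈ 886 min

r = 141.9 + 432.7 = 574.60 km = 5.7460×10⁵ m.
Kepler's third law: T = 2π√(r³/μ) = 2π√((5.746×10⁵)³ / 2.652×10⁹).
r³/μ = 7.154×10⁷ s², so T = 2π × 8.458×10³ = 5.314×10⁴ s.
Converting: 5.314×10⁴ s ÷ 60.00 = 885.7 min.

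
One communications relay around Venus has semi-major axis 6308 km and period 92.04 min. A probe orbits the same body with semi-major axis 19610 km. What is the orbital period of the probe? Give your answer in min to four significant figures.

Kepler's third law: T² ∝ a³, so T₂ = T₁ (a₂/a₁)^(3/2).
a₂/a₁ = 3.109, (a₂/a₁)^(3/2) = 5.481.
T₂ = 92.04 × 5.481 = 504.5 min.

T₂ ≈ 504.5 min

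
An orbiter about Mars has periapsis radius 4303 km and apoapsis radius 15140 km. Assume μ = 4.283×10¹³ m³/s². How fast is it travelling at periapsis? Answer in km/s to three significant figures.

Semi-major axis a = (r_p + r_a)/2 = 9721.5 km = 9.722×10⁶ m.
Vis-viva: v² = μ(2/r − 1/a) = 4.283×10¹³ × (4.648×10⁻⁷ − 1.029×10⁻⁷) = 1.550×10⁷ m²/s².
v = 3937 m/s = 3.937 km/s.

v ≈ 3.94 km/s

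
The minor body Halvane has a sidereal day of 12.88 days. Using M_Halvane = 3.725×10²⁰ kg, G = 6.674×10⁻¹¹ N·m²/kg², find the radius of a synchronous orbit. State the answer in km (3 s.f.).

r_sync ≈ 9200 km

μ = GM = 6.674×10⁻¹¹ × 3.725×10²⁰ = 2.486×10¹⁰ m³/s².
T = 12.88 days = 1.113×10⁶ s.
A synchronous orbit has period T, so by Kepler's third law a = (μT²/4π²)^(1/3).
μT²/4π² = 2.486×10¹⁰ × (1.113×10⁶)² / 39.48 = 7.799×10²⁰ m³.
a = 9.205×10⁶ m = 9204.6 km.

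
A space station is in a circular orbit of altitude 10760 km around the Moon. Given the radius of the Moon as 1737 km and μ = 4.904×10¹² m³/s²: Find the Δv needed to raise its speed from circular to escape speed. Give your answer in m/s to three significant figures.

r = 1737 + 10760 = 12497 km = 1.2497×10⁷ m.
Circular speed v_c = √(μ/r) = 626.4 m/s.
Escape speed v_esc = √(2μ/r) = √2 × v_c = 885.9 m/s.
Δv = v_esc − v_c = 259.5 m/s.

Δv ≈ 259 m/s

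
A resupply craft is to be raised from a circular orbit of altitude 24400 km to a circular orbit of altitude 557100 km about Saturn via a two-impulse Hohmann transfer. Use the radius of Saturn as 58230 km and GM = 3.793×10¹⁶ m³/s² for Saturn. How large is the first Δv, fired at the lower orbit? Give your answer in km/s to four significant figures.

r₁ = 58230 + 24400 = 82630 km = 8.2630×10⁷ m.
r₂ = 58230 + 557100 = 615330 km = 6.1533×10⁸ m.
Transfer ellipse a_t = (r₁ + r₂)/2 = 3.490×10⁸ m.
At r₁: circular v_c1 = √(μ/r₁) = 21430 m/s; transfer-perikrone v_p = √[μ(2/r₁ − 1/a_t)] = 28450 m/s.
Δv₁ = v_p − v_c1 = 7025 m/s.
= 7.025 km/s.

Δv ≈ 7.025 km/s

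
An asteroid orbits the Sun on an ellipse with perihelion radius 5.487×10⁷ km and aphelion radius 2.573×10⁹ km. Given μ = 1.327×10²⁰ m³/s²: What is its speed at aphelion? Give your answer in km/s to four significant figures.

v ≈ 1.468 km/s

Semi-major axis a = (r_p + r_a)/2 = 1.3139×10⁹ km = 1.314×10¹² m.
Vis-viva: v² = μ(2/r − 1/a) = 1.327×10²⁰ × (7.773×10⁻¹³ − 7.611×10⁻¹³) = 2.154×10⁶ m²/s².
v = 1468 m/s = 1.468 km/s.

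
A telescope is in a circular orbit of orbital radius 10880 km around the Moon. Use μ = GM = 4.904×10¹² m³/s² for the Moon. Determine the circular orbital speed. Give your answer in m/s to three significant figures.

v ≈ 671 m/s

r = 10880 km = 1.088×10⁷ m.
For a circular orbit v = √(μ/r) = √(4.904×10¹² / 1.088×10⁷) = √(4.507×10⁵) = 671.4 m/s.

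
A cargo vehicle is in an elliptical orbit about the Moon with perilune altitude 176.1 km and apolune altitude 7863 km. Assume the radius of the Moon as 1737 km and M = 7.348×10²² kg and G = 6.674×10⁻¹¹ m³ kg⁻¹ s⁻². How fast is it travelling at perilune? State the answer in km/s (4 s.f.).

v ≈ 2.068 km/s

μ = GM = 6.674×10⁻¹¹ × 7.348×10²² = 4.904×10¹² m³/s².
r_p = 1737 + 176.1 = 1913.1 km = 1.9131×10⁶ m.
r_a = 1737 + 7863 = 9600.0 km = 9.6000×10⁶ m.
Semi-major axis a = (r_p + r_a)/2 = 5756.6 km = 5.757×10⁶ m.
Vis-viva: v² = μ(2/r − 1/a) = 4.904×10¹² × (1.045×10⁻⁶ − 1.737×10⁻⁷) = 4.275×10⁶ m²/s².
v = 2068 m/s = 2.068 km/s.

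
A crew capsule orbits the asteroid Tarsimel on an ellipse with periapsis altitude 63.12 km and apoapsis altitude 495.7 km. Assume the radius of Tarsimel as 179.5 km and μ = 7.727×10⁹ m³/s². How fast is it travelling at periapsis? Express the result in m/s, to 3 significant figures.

v ≈ 216 m/s

r_p = 179.5 + 63.12 = 242.62 km = 2.4262×10⁵ m.
r_a = 179.5 + 495.7 = 675.20 km = 6.7520×10⁵ m.
Semi-major axis a = (r_p + r_a)/2 = 458.91 km = 4.589×10⁵ m.
Vis-viva: v² = μ(2/r − 1/a) = 7.727×10⁹ × (8.243×10⁻⁶ − 2.179×10⁻⁶) = 4.686×10⁴ m²/s².
v = 216.5 m/s.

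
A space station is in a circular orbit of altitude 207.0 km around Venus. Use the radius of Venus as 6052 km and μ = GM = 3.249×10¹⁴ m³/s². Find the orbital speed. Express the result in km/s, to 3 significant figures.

r = 6052 + 207.0 = 6259.0 km = 6.2590×10⁶ m.
For a circular orbit v = √(μ/r) = √(3.249×10¹⁴ / 6.259×10⁶) = √(5.191×10⁷) = 7205 m/s.
That is 7.205 km/s.

v ≈ 7.20 km/s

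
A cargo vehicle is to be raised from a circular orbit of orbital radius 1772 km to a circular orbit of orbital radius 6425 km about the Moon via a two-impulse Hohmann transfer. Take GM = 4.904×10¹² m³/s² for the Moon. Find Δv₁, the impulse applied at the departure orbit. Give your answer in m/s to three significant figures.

r₁ = 1772 km = 1.772×10⁶ m.
r₂ = 6425 km = 6.425×10⁶ m.
Transfer ellipse a_t = (r₁ + r₂)/2 = 4.098×10⁶ m.
At r₁: circular v_c1 = √(μ/r₁) = 1664 m/s; transfer-perilune v_p = √[μ(2/r₁ − 1/a_t)] = 2083 m/s.
Δv₁ = v_p − v_c1 = 419.3 m/s.

Δv ≈ 419 m/s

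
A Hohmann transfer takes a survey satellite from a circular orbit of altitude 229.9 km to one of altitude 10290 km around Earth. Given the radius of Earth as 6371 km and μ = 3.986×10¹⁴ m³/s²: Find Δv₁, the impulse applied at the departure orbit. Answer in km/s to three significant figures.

r₁ = 6371 + 229.9 = 6600.9 km = 6.6009×10⁶ m.
r₂ = 6371 + 10290 = 16661 km = 1.6661×10⁷ m.
Transfer ellipse a_t = (r₁ + r₂)/2 = 1.163×10⁷ m.
At r₁: circular v_c1 = √(μ/r₁) = 7771 m/s; transfer-perigee v_p = √[μ(2/r₁ − 1/a_t)] = 9301 m/s.
Δv₁ = v_p − v_c1 = 1530 m/s.
= 1.530 km/s.

Δv ≈ 1.53 km/s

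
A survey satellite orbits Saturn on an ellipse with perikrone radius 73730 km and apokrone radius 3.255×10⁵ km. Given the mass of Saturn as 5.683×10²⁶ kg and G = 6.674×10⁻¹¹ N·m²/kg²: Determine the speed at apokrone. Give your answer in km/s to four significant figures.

v ≈ 6.560 km/s

μ = GM = 6.674×10⁻¹¹ × 5.683×10²⁶ = 3.793×10¹⁶ m³/s².
Semi-major axis a = (r_p + r_a)/2 = 1.9962×10⁵ km = 1.996×10⁸ m.
Vis-viva: v² = μ(2/r − 1/a) = 3.793×10¹⁶ × (6.144×10⁻⁹ − 5.010×10⁻⁹) = 4.304×10⁷ m²/s².
v = 6560 m/s = 6.560 km/s.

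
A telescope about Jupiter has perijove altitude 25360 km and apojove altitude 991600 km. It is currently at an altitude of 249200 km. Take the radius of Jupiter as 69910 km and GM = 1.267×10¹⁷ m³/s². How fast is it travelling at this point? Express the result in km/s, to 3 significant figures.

r_p = 69910 + 25360 = 95270 km = 9.5270×10⁷ m.
r_a = 69910 + 991600 = 1061500 km = 1.0615×10⁹ m.
r = 69910 + 249200 = 3.1911×10⁵ km = 3.191×10⁸ m.
Semi-major axis a = (r_p + r_a)/2 = 5.7839×10⁵ km = 5.784×10⁸ m.
Vis-viva: v² = μ(2/r − 1/a) = 1.267×10¹⁷ × (6.267×10⁻⁹ − 1.729×10⁻⁹) = 5.750×10⁸ m²/s².
v = 23980 m/s = 23.98 km/s.

v ≈ 24.0 km/s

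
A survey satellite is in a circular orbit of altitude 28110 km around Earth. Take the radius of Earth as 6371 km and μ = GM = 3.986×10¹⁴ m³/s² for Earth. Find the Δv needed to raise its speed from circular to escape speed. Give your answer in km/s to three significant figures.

r = 6371 + 28110 = 34481 km = 3.4481×10⁷ m.
Circular speed v_c = √(μ/r) = 3400 m/s.
Escape speed v_esc = √(2μ/r) = √2 × v_c = 4808 m/s.
Δv = v_esc − v_c = 1408 m/s = 1.408 km/s.

Δv ≈ 1.41 km/s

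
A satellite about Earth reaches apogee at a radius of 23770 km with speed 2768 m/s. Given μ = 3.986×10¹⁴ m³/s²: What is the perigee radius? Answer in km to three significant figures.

perigee radius ≈ 7040 km

r_a = 2.377×10⁷ m.
Specific energy ε = v²/2 − μ/r = -1.294×10⁷ J/kg, so a = −μ/(2ε) = 1.540×10⁷ m.
The apsides satisfy r_p + r_a = 2a, so the perigee radius is 2a − r_a = 7.038×10⁶ m = 7038.2 km.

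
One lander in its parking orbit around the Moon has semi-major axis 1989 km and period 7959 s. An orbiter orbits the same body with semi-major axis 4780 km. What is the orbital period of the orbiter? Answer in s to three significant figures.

Kepler's third law: T² ∝ a³, so T₂ = T₁ (a₂/a₁)^(3/2).
a₂/a₁ = 2.403, (a₂/a₁)^(3/2) = 3.726.
T₂ = 7959 × 3.726 = 29650 s.

T₂ ≈ 29700 s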